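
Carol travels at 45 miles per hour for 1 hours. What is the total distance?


Use the formula: distance = speed x time
Speed = 45 mph, Time = 1 hours
45 x 1 = 45 miles

45 miles


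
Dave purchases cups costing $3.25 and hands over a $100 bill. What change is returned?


Start with the amount paid:
$100
Subtract the price:
$100 - $3.25 = $96.75

$96.75


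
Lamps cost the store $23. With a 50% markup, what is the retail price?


Calculate the markup amount:
50% of $23 = $11.50
Add to cost:
$23 + $11.50 = $34.50

$34.50


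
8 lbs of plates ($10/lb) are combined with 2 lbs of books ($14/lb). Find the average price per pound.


Cost of plates:
8 x $10 = $80
Cost of books:
2 x $14 = $28
Total cost: $80 + $28 = $108
Total weight: 10 lbs
Average: $108 / 10 = $10.80/lb

$10.80/lb


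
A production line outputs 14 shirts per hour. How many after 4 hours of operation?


Production rate: 14 shirts per hour
Time: 4 hours
Total: 14 x 4 = 56 shirts

56 shirts


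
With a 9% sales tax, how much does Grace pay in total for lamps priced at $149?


Calculate the tax:
9% of $149 = $13.41
Add tax to price:
$149 + $13.41 = $162.41

$162.41


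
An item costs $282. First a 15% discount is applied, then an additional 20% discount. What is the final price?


First discount:
15% of $282 = $42.30
Price after first discount:
$282 - $42.30 = $239.70
Second discount:
20% of $239.70 = $47.94
Final price:
$239.70 - $47.94 = $191.76

$191.76


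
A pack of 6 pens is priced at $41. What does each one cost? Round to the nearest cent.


Total cost: $41
Number of items: 6
Unit price: $41 / 6 = $6.8333... ≈ $6.83

$6.83


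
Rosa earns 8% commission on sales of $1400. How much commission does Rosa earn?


Convert rate to decimal:
8% = 0.08
Multiply by sales:
$1400 x 0.08 = $112

$112


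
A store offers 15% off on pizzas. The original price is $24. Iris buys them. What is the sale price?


Calculate the discount amount:
15% of $24 = $3.60
Subtract from original:
$24 - $3.60 = $20.40

$20.40


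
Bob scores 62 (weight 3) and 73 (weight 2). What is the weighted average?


Weighted sum:
3 x 62 + 2 x 73 = 332
Total weight:
3 + 2 = 5
Weighted average:
332 / 5 = 66.4

66.4


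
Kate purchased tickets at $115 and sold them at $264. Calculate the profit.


Selling price = $264
Cost price = $115
Profit = selling price - cost price:
Profit = $264 - $115 = $149

$149


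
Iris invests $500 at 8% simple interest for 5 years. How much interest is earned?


Use the formula I = P x R x T / 100
P x R x T = 500 x 8 x 5 = 20000
I = 20000 / 100 = $200

$200


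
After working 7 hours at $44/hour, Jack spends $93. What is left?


Calculate earnings:
7 x $44 = $308
Subtract spending:
$308 - $93 = $215

$215


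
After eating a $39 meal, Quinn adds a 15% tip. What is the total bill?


Calculate the tip:
15% of $39 = $5.85
Add tip to meal cost:
$39 + $5.85 = $44.85

$44.85


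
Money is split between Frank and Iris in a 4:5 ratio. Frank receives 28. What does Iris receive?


Find the multiplier:
28 / 4 = 7
Apply to Iris's share:
5 x 7 = 35

35


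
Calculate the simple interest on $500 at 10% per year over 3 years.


Use the formula I = P x R x T / 100
P x R x T = 500 x 10 x 3 = 15000
I = 15000 / 100 = $150

$150


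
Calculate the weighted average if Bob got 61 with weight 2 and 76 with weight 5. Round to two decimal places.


Weighted sum:
2 x 61 + 5 x 76 = 502
Total weight:
2 + 5 = 7
Weighted average:
502 / 7 = 71.7142... ≈ 71.71

71.71


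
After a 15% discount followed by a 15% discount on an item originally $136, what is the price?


First discount:
15% of $136 = $20.40
Price after first discount:
$136 - $20.40 = $115.60
Second discount:
15% of $115.60 = $17.34
Final price:
$115.60 - $17.34 = $98.26

$98.26


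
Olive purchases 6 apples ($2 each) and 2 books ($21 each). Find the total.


Cost of apples:
6 x $2 = $12
Cost of books:
2 x $21 = $42
Add both:
$12 + $42 = $54

$54


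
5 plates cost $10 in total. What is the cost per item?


Total cost: $10
Number of items: 5
Unit price: $10 / 5 = $2

$2


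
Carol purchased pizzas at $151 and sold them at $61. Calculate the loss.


Selling price = $61
Cost price = $151
Loss = cost price - selling price:
Loss = $151 - $61 = $90

$90


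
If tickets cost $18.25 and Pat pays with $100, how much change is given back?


Start with the amount paid:
$100
Subtract the price:
$100 - $18.25 = $81.75

$81.75


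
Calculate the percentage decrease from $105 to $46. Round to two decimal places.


Find the absolute change:
|46 - 105| = 59
Divide by original and multiply by 100:
59 / 105 x 100 = 56.1904...% ≈ 56.19%

56.19%


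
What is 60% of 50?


Convert percentage to decimal:
60% = 0.6
Multiply:
50 x 0.6 = 30

30


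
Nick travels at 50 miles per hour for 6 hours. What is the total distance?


Use the formula: distance = speed x time
Speed = 50 mph, Time = 6 hours
50 x 6 = 300 miles

300 miles


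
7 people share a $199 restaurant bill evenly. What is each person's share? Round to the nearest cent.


Total bill: $199
Number of people: 7
Each pays: $199 / 7 = $28.4285... ≈ $28.43

$28.43


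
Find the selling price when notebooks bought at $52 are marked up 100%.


Calculate the markup amount:
100% of $52 = $52
Add to cost:
$52 + $52 = $104

$104


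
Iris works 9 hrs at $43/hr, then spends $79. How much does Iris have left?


Calculate earnings:
9 x $43 = $387
Subtract spending:
$387 - $79 = $308

$308


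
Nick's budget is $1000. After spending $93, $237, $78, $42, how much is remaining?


Add up expenses:
$93 + $237 + $78 + $42 = $450
Subtract from budget:
$1000 - $450 = $550

$550


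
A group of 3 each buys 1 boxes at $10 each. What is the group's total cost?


Cost per person:
1 x $10 = $10
Group total:
3 x $10 = $30

$30


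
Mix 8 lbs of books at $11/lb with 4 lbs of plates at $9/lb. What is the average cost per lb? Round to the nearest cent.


Cost of books:
8 x $11 = $88
Cost of plates:
4 x $9 = $36
Total cost: $88 + $36 = $124
Total weight: 12 lbs
Average: $124 / 12 = $10.3333... ≈ $10.33/lb

$10.33/lb


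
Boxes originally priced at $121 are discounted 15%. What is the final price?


Calculate the discount amount:
15% of $121 = $18.15
Subtract from original:
$121 - $18.15 = $102.85

$102.85


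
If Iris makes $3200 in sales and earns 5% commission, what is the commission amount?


Convert rate to decimal:
5% = 0.05
Multiply by sales:
$3200 x 0.05 = $160

$160


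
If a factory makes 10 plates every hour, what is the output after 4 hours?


Production rate: 10 plates per hour
Time: 4 hours
Total: 10 x 4 = 40 plates

40 plates


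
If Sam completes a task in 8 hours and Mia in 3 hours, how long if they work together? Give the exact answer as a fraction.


Sam's rate: 1/8 of the job per hour
Mia's rate: 1/3 of the job per hour
Combined rate: 1/8 + 1/3 = 11/24 per hour
Time = 1 / (11/24) = 24/11 hours (≈ 2.18 hours)

24/11 hours


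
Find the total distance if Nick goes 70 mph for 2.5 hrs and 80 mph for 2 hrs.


Leg 1 distance:
70 x 2.5 = 175 miles
Leg 2 distance:
80 x 2 = 160 miles
Total distance:
175 + 160 = 335 miles

335 miles


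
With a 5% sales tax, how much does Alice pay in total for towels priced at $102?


Calculate the tax:
5% of $102 = $5.10
Add tax to price:
$102 + $5.10 = $107.10

$107.10


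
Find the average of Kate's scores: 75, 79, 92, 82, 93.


Add the scores:
75 + 79 + 92 + 82 + 93 = 421
Divide by the number of tests:
421 / 5 = 84.2

84.2


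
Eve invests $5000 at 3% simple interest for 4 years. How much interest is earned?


Use the formula I = P x R x T / 100
P x R x T = 5000 x 3 x 4 = 60000
I = 60000 / 100 = $600

$600


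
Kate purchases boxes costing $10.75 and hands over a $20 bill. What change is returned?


Start with the amount paid:
$20
Subtract the price:
$20 - $10.75 = $9.25

$9.25


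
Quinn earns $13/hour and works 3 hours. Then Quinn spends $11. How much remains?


Calculate earnings:
3 x $13 = $39
Subtract spending:
$39 - $11 = $28

$28


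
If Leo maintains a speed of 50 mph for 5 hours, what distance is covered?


Use the formula: distance = speed x time
Speed = 50 mph, Time = 5 hours
50 x 5 = 250 miles

250 miles


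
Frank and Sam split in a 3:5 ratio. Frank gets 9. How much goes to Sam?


Find the multiplier:
9 / 3 = 3
Apply to Sam's share:
5 x 3 = 15

15


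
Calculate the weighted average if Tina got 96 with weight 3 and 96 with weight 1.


Weighted sum:
3 x 96 + 1 x 96 = 384
Total weight:
3 + 1 = 4
Weighted average:
384 / 4 = 96

96


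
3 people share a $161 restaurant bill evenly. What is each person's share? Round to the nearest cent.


Total bill: $161
Number of people: 3
Each pays: $161 / 3 = $53.6666... ≈ $53.67

$53.67


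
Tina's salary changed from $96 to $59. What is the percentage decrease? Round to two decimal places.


Find the absolute change:
|59 - 96| = 37
Divide by original and multiply by 100:
37 / 96 x 100 = 38.5416...% ≈ 38.54%

38.54%


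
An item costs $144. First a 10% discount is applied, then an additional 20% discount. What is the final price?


First discount:
10% of $144 = $14.40
Price after first discount:
$144 - $14.40 = $129.60
Second discount:
20% of $129.60 = $25.92
Final price:
$129.60 - $25.92 = $103.68

$103.68


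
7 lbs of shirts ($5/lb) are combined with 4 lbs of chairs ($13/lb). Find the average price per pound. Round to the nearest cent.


Cost of shirts:
7 x $5 = $35
Cost of chairs:
4 x $13 = $52
Total cost: $35 + $52 = $87
Total weight: 11 lbs
Average: $87 / 11 = $7.9090... ≈ $7.91/lb

$7.91/lb


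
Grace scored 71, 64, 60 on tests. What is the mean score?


Add the scores:
71 + 64 + 60 = 195
Divide by the number of tests:
195 / 3 = 65

65


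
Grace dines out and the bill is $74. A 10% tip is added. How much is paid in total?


Calculate the tip:
10% of $74 = $7.40
Add tip to meal cost:
$74 + $7.40 = $81.40

$81.40


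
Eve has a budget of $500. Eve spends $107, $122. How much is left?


Add up expenses:
$107 + $122 = $229
Subtract from budget:
$500 - $229 = $271

$271


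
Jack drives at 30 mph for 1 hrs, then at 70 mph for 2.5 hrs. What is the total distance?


Leg 1 distance:
30 x 1 = 30 miles
Leg 2 distance:
70 x 2.5 = 175 miles
Total distance:
30 + 175 = 205 miles

205 miles


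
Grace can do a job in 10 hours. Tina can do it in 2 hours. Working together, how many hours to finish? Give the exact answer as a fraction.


Grace's rate: 1/10 of the job per hour
Tina's rate: 1/2 of the job per hour
Combined rate: 1/10 + 1/2 = 3/5 per hour
Time = 1 / (3/5) = 5/3 hours (≈ 1.67 hours)

5/3 hours


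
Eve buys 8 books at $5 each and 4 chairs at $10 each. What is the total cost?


Cost of books:
8 x $5 = $40
Cost of chairs:
4 x $10 = $40
Add both:
$40 + $40 = $80

$80


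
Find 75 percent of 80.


Convert percentage to decimal:
75% = 0.75
Multiply:
80 x 0.75 = 60

60


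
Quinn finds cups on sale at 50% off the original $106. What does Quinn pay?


Calculate the discount amount:
50% of $106 = $53
Subtract from original:
$106 - $53 = $53

$53


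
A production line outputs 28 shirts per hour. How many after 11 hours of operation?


Production rate: 28 shirts per hour
Time: 11 hours
Total: 28 x 11 = 308 shirts

308 shirts


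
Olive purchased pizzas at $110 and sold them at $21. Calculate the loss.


Selling price = $21
Cost price = $110
Loss = cost price - selling price:
Loss = $110 - $21 = $89

$89


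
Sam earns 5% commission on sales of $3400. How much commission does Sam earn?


Convert rate to decimal:
5% = 0.05
Multiply by sales:
$3400 x 0.05 = $170

$170


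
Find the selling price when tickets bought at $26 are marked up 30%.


Calculate the markup amount:
30% of $26 = $7.80
Add to cost:
$26 + $7.80 = $33.80

$33.80


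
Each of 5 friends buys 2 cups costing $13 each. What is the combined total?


Cost per person:
2 x $13 = $26
Group total:
5 x $26 = $130

$130


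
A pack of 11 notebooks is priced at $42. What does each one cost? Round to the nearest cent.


Total cost: $42
Number of items: 11
Unit price: $42 / 11 = $3.8181... ≈ $3.82

$3.82


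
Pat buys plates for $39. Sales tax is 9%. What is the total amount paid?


Calculate the tax:
9% of $39 = $3.51
Add tax to price:
$39 + $3.51 = $42.51

$42.51


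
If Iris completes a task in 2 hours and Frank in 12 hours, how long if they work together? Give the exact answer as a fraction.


Iris's rate: 1/2 of the job per hour
Frank's rate: 1/12 of the job per hour
Combined rate: 1/2 + 1/12 = 7/12 per hour
Time = 1 / (7/12) = 12/7 hours (≈ 1.71 hours)

12/7 hours


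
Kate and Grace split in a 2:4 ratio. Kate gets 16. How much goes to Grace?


Find the multiplier:
16 / 2 = 8
Apply to Grace's share:
4 x 8 = 32

32


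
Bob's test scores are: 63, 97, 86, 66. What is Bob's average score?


Add the scores:
63 + 97 + 86 + 66 = 312
Divide by the number of tests:
312 / 4 = 78

78


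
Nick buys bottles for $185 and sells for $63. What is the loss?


Selling price = $63
Cost price = $185
Loss = cost price - selling price:
Loss = $185 - $63 = $122

$122


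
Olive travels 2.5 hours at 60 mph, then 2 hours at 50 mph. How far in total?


Leg 1 distance:
60 x 2.5 = 150 miles
Leg 2 distance:
50 x 2 = 100 miles
Total distance:
150 + 100 = 250 miles

250 miles


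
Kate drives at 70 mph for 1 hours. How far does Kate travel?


Use the formula: distance = speed x time
Speed = 70 mph, Time = 1 hours
70 x 1 = 70 miles

70 miles


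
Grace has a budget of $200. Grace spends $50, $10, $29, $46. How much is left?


Add up expenses:
$50 + $10 + $29 + $46 = $135
Subtract from budget:
$200 - $135 = $65

$65


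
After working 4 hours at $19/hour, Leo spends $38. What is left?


Calculate earnings:
4 x $19 = $76
Subtract spending:
$76 - $38 = $38

$38


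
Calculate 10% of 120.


Convert percentage to decimal:
10% = 0.1
Multiply:
120 x 0.1 = 12

12


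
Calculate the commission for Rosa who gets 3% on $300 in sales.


Convert rate to decimal:
3% = 0.03
Multiply by sales:
$300 x 0.03 = $9

$9


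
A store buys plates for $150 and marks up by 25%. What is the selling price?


Calculate the markup amount:
25% of $150 = $37.50
Add to cost:
$150 + $37.50 = $187.50

$187.50


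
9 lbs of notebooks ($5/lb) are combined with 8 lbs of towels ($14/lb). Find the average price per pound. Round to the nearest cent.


Cost of notebooks:
9 x $5 = $45
Cost of towels:
8 x $14 = $112
Total cost: $45 + $112 = $157
Total weight: 17 lbs
Average: $157 / 17 = $9.2352... ≈ $9.24/lb

$9.24/lb


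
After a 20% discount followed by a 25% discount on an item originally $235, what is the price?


First discount:
20% of $235 = $47
Price after first discount:
$235 - $47 = $188
Second discount:
25% of $188 = $47
Final price:
$188 - $47 = $141

$141


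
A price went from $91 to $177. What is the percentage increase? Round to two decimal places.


Find the absolute change:
|177 - 91| = 86
Divide by original and multiply by 100:
86 / 91 x 100 = 94.5054...% ≈ 94.51%

94.51%


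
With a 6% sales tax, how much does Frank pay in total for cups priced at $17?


Calculate the tax:
6% of $17 = $1.02
Add tax to price:
$17 + $1.02 = $18.02

$18.02


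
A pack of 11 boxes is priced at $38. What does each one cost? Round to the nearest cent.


Total cost: $38
Number of items: 11
Unit price: $38 / 11 = $3.4545... ≈ $3.45

$3.45


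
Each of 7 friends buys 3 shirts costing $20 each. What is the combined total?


Cost per person:
3 x $20 = $60
Group total:
7 x $60 = $420

$420


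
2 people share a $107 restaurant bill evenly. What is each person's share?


Total bill: $107
Number of people: 2
Each pays: $107 / 2 = $53.50

$53.50


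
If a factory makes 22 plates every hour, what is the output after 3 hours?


Production rate: 22 plates per hour
Time: 3 hours
Total: 22 x 3 = 66 plates

66 plates


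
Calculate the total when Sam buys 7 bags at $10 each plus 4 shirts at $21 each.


Cost of bags:
7 x $10 = $70
Cost of shirts:
4 x $21 = $84
Add both:
$70 + $84 = $154

$154


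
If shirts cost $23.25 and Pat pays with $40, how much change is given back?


Start with the amount paid:
$40
Subtract the price:
$40 - $23.25 = $16.75

$16.75


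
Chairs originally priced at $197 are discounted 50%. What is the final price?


Calculate the discount amount:
50% of $197 = $98.50
Subtract from original:
$197 - $98.50 = $98.50

$98.50


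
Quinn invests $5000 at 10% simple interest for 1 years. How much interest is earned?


Use the formula I = P x R x T / 100
P x R x T = 5000 x 10 x 1 = 50000
I = 50000 / 100 = $500

$500


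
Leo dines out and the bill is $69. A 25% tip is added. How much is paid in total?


Calculate the tip:
25% of $69 = $17.25
Add tip to meal cost:
$69 + $17.25 = $86.25

$86.25


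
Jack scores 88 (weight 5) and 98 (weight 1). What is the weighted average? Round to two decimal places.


Weighted sum:
5 x 88 + 1 x 98 = 538
Total weight:
5 + 1 = 6
Weighted average:
538 / 6 = 89.6666... ≈ 89.67

89.67


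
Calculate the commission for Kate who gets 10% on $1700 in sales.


Convert rate to decimal:
10% = 0.1
Multiply by sales:
$1700 x 0.1 = $170

$170


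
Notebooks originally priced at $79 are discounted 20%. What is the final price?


Calculate the discount amount:
20% of $79 = $15.80
Subtract from original:
$79 - $15.80 = $63.20

$63.20


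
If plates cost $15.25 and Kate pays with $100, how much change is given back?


Start with the amount paid:
$100
Subtract the price:
$100 - $15.25 = $84.75

$84.75


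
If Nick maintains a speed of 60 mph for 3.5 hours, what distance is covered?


Use the formula: distance = speed x time
Speed = 60 mph, Time = 3.5 hours
60 x 3.5 = 210 miles

210 miles


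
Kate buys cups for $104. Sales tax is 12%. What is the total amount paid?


Calculate the tax:
12% of $104 = $12.48
Add tax to price:
$104 + $12.48 = $116.48

$116.48


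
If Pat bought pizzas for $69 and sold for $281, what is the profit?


Selling price = $281
Cost price = $69
Profit = selling price - cost price:
Profit = $281 - $69 = $212

$212


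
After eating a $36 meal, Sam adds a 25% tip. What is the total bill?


Calculate the tip:
25% of $36 = $9
Add tip to meal cost:
$36 + $9 = $45

$45


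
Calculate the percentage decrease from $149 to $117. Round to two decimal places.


Find the absolute change:
|117 - 149| = 32
Divide by original and multiply by 100:
32 / 149 x 100 = 21.4765...% ≈ 21.48%

21.48%


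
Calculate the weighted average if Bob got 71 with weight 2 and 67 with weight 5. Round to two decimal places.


Weighted sum:
2 x 71 + 5 x 67 = 477
Total weight:
2 + 5 = 7
Weighted average:
477 / 7 = 68.1428... ≈ 68.14

68.14


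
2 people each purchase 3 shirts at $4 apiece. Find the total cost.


Cost per person:
3 x $4 = $12
Group total:
2 x $12 = $24

$24


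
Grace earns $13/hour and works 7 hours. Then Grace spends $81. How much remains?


Calculate earnings:
7 x $13 = $91
Subtract spending:
$91 - $81 = $10

$10


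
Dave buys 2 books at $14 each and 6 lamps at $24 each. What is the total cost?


Cost of books:
2 x $14 = $28
Cost of lamps:
6 x $24 = $144
Add both:
$28 + $144 = $172

$172


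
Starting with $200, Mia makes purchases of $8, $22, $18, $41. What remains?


Add up expenses:
$8 + $22 + $18 + $41 = $89
Subtract from budget:
$200 - $89 = $111

$111


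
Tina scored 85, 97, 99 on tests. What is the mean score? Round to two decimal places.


Add the scores:
85 + 97 + 99 = 281
Divide by the number of tests:
281 / 3 = 93.6666... ≈ 93.67

93.67


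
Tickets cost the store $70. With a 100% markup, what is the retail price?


Calculate the markup amount:
100% of $70 = $70
Add to cost:
$70 + $70 = $140

$140


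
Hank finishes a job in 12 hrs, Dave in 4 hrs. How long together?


Hank's rate: 1/12 of the job per hour
Dave's rate: 1/4 of the job per hour
Combined rate: 1/12 + 1/4 = 1/3 per hour
Time = 1 / (1/3) = 3 hours

3 hours


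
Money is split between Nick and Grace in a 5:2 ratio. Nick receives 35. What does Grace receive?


Find the multiplier:
35 / 5 = 7
Apply to Grace's share:
2 x 7 = 14

14


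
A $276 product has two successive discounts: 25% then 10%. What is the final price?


First discount:
25% of $276 = $69
Price after first discount:
$276 - $69 = $207
Second discount:
10% of $207 = $20.70
Final price:
$207 - $20.70 = $186.30

$186.30


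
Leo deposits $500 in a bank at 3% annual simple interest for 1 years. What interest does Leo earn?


Use the formula I = P x R x T / 100
P x R x T = 500 x 3 x 1 = 1500
I = 1500 / 100 = $15

$15


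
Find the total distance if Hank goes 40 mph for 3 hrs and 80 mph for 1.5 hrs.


Leg 1 distance:
40 x 3 = 120 miles
Leg 2 distance:
80 x 1.5 = 120 miles
Total distance:
120 + 120 = 240 miles

240 miles


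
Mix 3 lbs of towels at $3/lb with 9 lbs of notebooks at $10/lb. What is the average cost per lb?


Cost of towels:
3 x $3 = $9
Cost of notebooks:
9 x $10 = $90
Total cost: $9 + $90 = $99
Total weight: 12 lbs
Average: $99 / 12 = $8.25/lb

$8.25/lb


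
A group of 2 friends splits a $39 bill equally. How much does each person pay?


Total bill: $39
Number of people: 2
Each pays: $39 / 2 = $19.50

$19.50


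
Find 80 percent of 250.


Convert percentage to decimal:
80% = 0.8
Multiply:
250 x 0.8 = 200

200


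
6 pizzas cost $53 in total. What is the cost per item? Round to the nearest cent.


Total cost: $53
Number of items: 6
Unit price: $53 / 6 = $8.8333... ≈ $8.83

$8.83


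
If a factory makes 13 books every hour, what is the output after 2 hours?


Production rate: 13 books per hour
Time: 2 hours
Total: 13 x 2 = 26 books

26 books


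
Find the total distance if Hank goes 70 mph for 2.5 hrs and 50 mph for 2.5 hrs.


Leg 1 distance:
70 x 2.5 = 175 miles
Leg 2 distance:
50 x 2.5 = 125 miles
Total distance:
175 + 125 = 300 miles

300 miles


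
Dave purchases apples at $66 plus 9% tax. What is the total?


Calculate the tax:
9% of $66 = $5.94
Add tax to price:
$66 + $5.94 = $71.94

$71.94


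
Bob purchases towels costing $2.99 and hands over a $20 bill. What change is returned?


Start with the amount paid:
$20
Subtract the price:
$20 - $2.99 = $17.01

$17.01


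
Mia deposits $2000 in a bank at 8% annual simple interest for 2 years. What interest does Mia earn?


Use the formula I = P x R x T / 100
P x R x T = 2000 x 8 x 2 = 32000
I = 32000 / 100 = $320

$320


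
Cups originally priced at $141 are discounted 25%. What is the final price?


Calculate the discount amount:
25% of $141 = $35.25
Subtract from original:
$141 - $35.25 = $105.75

$105.75


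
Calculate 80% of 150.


Convert percentage to decimal:
80% = 0.8
Multiply:
150 x 0.8 = 120

120


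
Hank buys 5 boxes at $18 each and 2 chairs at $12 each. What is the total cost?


Cost of boxes:
5 x $18 = $90
Cost of chairs:
2 x $12 = $24
Add both:
$90 + $24 = $114

$114


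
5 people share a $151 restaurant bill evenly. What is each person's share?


Total bill: $151
Number of people: 5
Each pays: $151 / 5 = $30.20

$30.20


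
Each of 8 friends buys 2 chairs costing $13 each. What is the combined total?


Cost per person:
2 x $13 = $26
Group total:
8 x $26 = $208

$208


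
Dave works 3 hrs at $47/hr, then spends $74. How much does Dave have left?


Calculate earnings:
3 x $47 = $141
Subtract spending:
$141 - $74 = $67

$67


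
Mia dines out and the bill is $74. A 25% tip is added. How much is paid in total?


Calculate the tip:
25% of $74 = $18.50
Add tip to meal cost:
$74 + $18.50 = $92.50

$92.50


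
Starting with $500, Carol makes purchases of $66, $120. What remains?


Add up expenses:
$66 + $120 = $186
Subtract from budget:
$500 - $186 = $314

$314


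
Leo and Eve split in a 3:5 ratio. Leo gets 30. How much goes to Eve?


Find the multiplier:
30 / 3 = 10
Apply to Eve's share:
5 x 10 = 50

50


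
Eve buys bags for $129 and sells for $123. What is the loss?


Selling price = $123
Cost price = $129
Loss = cost price - selling price:
Loss = $129 - $123 = $6

$6


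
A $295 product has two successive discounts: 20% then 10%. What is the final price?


First discount:
20% of $295 = $59
Price after first discount:
$295 - $59 = $236
Second discount:
10% of $236 = $23.60
Final price:
$236 - $23.60 = $212.40

$212.40


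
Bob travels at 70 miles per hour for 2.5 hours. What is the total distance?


Use the formula: distance = speed x time
Speed = 70 mph, Time = 2.5 hours
70 x 2.5 = 175 miles

175 miles


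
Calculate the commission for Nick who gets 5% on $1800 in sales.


Convert rate to decimal:
5% = 0.05
Multiply by sales:
$1800 x 0.05 = $90

$90


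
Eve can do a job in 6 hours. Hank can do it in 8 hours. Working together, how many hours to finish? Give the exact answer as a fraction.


Eve's rate: 1/6 of the job per hour
Hank's rate: 1/8 of the job per hour
Combined rate: 1/6 + 1/8 = 7/24 per hour
Time = 1 / (7/24) = 24/7 hours (≈ 3.43 hours)

24/7 hours


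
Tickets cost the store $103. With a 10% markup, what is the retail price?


Calculate the markup amount:
10% of $103 = $10.30
Add to cost:
$103 + $10.30 = $113.30

$113.30


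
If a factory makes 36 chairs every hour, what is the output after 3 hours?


Production rate: 36 chairs per hour
Time: 3 hours
Total: 36 x 3 = 108 chairs

108 chairs


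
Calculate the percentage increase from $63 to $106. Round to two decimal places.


Find the absolute change:
|106 - 63| = 43
Divide by original and multiply by 100:
43 / 63 x 100 = 68.2539...% ≈ 68.25%

68.25%


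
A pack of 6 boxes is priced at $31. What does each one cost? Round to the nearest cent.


Total cost: $31
Number of items: 6
Unit price: $31 / 6 = $5.1666... ≈ $5.17

$5.17


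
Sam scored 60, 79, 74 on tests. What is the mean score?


Add the scores:
60 + 79 + 74 = 213
Divide by the number of tests:
213 / 3 = 71

71


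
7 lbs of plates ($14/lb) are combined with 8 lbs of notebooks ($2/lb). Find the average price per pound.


Cost of plates:
7 x $14 = $98
Cost of notebooks:
8 x $2 = $16
Total cost: $98 + $16 = $114
Total weight: 15 lbs
Average: $114 / 15 = $7.60/lb

$7.60/lb


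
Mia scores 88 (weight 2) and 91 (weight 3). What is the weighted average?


Weighted sum:
2 x 88 + 3 x 91 = 449
Total weight:
2 + 3 = 5
Weighted average:
449 / 5 = 89.8

89.8


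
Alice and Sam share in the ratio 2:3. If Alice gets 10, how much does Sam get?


Find the multiplier:
10 / 2 = 5
Apply to Sam's share:
3 x 5 = 15

15


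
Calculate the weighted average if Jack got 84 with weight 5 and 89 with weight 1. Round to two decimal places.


Weighted sum:
5 x 84 + 1 x 89 = 509
Total weight:
5 + 1 = 6
Weighted average:
509 / 6 = 84.8333... ≈ 84.83

84.83


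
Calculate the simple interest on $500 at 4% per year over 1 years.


Use the formula I = P x R x T / 100
P x R x T = 500 x 4 x 1 = 2000
I = 2000 / 100 = $20

$20


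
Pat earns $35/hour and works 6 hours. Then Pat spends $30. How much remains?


Calculate earnings:
6 x $35 = $210
Subtract spending:
$210 - $30 = $180

$180


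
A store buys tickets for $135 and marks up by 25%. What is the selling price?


Calculate the markup amount:
25% of $135 = $33.75
Add to cost:
$135 + $33.75 = $168.75

$168.75


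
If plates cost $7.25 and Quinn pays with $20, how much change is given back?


Start with the amount paid:
$20
Subtract the price:
$20 - $7.25 = $12.75

$12.75


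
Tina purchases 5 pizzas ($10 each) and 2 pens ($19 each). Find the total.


Cost of pizzas:
5 x $10 = $50
Cost of pens:
2 x $19 = $38
Add both:
$50 + $38 = $88

$88


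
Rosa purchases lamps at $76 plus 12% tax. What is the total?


Calculate the tax:
12% of $76 = $9.12
Add tax to price:
$76 + $9.12 = $85.12

$85.12


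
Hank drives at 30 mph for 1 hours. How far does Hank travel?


Use the formula: distance = speed x time
Speed = 30 mph, Time = 1 hours
30 x 1 = 30 miles

30 miles


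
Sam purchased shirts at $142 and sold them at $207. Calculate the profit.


Selling price = $207
Cost price = $142
Profit = selling price - cost price:
Profit = $207 - $142 = $65

$65


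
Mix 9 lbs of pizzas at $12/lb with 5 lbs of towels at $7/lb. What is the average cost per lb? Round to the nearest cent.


Cost of pizzas:
9 x $12 = $108
Cost of towels:
5 x $7 = $35
Total cost: $108 + $35 = $143
Total weight: 14 lbs
Average: $143 / 14 = $10.2142... ≈ $10.21/lb

$10.21/lb


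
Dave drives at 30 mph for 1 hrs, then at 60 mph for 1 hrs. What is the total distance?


Leg 1 distance:
30 x 1 = 30 miles
Leg 2 distance:
60 x 1 = 60 miles
Total distance:
30 + 60 = 90 miles

90 miles


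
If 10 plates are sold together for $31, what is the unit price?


Total cost: $31
Number of items: 10
Unit price: $31 / 10 = $3.10

$3.10


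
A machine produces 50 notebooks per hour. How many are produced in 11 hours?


Production rate: 50 notebooks per hour
Time: 11 hours
Total: 50 x 11 = 550 notebooks

550 notebooks


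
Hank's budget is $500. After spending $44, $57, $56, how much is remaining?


Add up expenses:
$44 + $57 + $56 = $157
Subtract from budget:
$500 - $157 = $343

$343


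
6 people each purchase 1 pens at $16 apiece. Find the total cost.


Cost per person:
1 x $16 = $16
Group total:
6 x $16 = $96

$96


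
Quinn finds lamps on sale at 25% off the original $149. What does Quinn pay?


Calculate the discount amount:
25% of $149 = $37.25
Subtract from original:
$149 - $37.25 = $111.75

$111.75


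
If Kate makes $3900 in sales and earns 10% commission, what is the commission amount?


Convert rate to decimal:
10% = 0.1
Multiply by sales:
$3900 x 0.1 = $390

$390


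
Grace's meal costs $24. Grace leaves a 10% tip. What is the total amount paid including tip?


Calculate the tip:
10% of $24 = $2.40
Add tip to meal cost:
$24 + $2.40 = $26.40

$26.40


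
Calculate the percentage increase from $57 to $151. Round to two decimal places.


Find the absolute change:
|151 - 57| = 94
Divide by original and multiply by 100:
94 / 57 x 100 = 164.9122...% ≈ 164.91%

164.91%


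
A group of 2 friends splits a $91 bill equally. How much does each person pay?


Total bill: $91
Number of people: 2
Each pays: $91 / 2 = $45.50

$45.50


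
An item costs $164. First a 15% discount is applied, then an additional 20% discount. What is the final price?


First discount:
15% of $164 = $24.60
Price after first discount:
$164 - $24.60 = $139.40
Second discount:
20% of $139.40 = $27.88
Final price:
$139.40 - $27.88 = $111.52

$111.52


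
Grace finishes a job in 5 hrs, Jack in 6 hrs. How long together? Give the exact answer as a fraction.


Grace's rate: 1/5 of the job per hour
Jack's rate: 1/6 of the job per hour
Combined rate: 1/5 + 1/6 = 11/30 per hour
Time = 1 / (11/30) = 30/11 hours (≈ 2.73 hours)

30/11 hours


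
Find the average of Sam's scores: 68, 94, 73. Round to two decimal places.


Add the scores:
68 + 94 + 73 = 235
Divide by the number of tests:
235 / 3 = 78.3333... ≈ 78.33

78.33


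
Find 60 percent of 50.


Convert percentage to decimal:
60% = 0.6
Multiply:
50 x 0.6 = 30

30


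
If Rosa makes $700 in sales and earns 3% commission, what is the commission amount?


Convert rate to decimal:
3% = 0.03
Multiply by sales:
$700 x 0.03 = $21

$21


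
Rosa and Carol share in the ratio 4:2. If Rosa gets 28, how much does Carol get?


Find the multiplier:
28 / 4 = 7
Apply to Carol's share:
2 x 7 = 14

14


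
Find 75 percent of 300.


Convert percentage to decimal:
75% = 0.75
Multiply:
300 x 0.75 = 225

225


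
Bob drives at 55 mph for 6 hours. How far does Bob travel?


Use the formula: distance = speed x time
Speed = 55 mph, Time = 6 hours
55 x 6 = 330 miles

330 miles


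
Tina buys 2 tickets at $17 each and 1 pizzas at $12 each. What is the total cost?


Cost of tickets:
2 x $17 = $34
Cost of pizzas:
1 x $12 = $12
Add both:
$34 + $12 = $46

$46


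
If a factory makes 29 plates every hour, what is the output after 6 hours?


Production rate: 29 plates per hour
Time: 6 hours
Total: 29 x 6 = 174 plates

174 plates


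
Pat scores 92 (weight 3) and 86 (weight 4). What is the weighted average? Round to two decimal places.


Weighted sum:
3 x 92 + 4 x 86 = 620
Total weight:
3 + 4 = 7
Weighted average:
620 / 7 = 88.5714... ≈ 88.57

88.57


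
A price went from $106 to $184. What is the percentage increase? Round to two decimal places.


Find the absolute change:
|184 - 106| = 78
Divide by original and multiply by 100:
78 / 106 x 100 = 73.5849...% ≈ 73.58%

73.58%


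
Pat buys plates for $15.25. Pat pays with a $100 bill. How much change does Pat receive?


Start with the amount paid:
$100
Subtract the price:
$100 - $15.25 = $84.75

$84.75


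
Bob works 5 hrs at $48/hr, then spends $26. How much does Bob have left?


Calculate earnings:
5 x $48 = $240
Subtract spending:
$240 - $26 = $214

$214


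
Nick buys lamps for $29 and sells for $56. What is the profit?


Selling price = $56
Cost price = $29
Profit = selling price - cost price:
Profit = $56 - $29 = $27

$27


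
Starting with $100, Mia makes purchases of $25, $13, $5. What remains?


Add up expenses:
$25 + $13 + $5 = $43
Subtract from budget:
$100 - $43 = $57

$57


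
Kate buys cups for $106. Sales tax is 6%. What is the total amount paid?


Calculate the tax:
6% of $106 = $6.36
Add tax to price:
$106 + $6.36 = $112.36

$112.36


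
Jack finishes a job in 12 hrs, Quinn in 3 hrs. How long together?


Jack's rate: 1/12 of the job per hour
Quinn's rate: 1/3 of the job per hour
Combined rate: 1/12 + 1/3 = 5/12 per hour
Time = 1 / (5/12) = 12/5 = 2.4 hours

2.4 hours


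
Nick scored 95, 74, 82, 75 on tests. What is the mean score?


Add the scores:
95 + 74 + 82 + 75 = 326
Divide by the number of tests:
326 / 4 = 81.5

81.5


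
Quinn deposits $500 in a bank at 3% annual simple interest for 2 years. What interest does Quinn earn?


Use the formula I = P x R x T / 100
P x R x T = 500 x 3 x 2 = 3000
I = 3000 / 100 = $30

$30


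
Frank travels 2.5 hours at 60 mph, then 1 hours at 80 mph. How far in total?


Leg 1 distance:
60 x 2.5 = 150 miles
Leg 2 distance:
80 x 1 = 80 miles
Total distance:
150 + 80 = 230 miles

230 miles


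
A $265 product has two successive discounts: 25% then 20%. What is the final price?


First discount:
25% of $265 = $66.25
Price after first discount:
$265 - $66.25 = $198.75
Second discount:
20% of $198.75 = $39.75
Final price:
$198.75 - $39.75 = $159

$159


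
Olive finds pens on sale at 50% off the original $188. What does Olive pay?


Calculate the discount amount:
50% of $188 = $94
Subtract from original:
$188 - $94 = $94

$94


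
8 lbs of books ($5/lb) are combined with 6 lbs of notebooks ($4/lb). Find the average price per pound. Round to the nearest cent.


Cost of books:
8 x $5 = $40
Cost of notebooks:
6 x $4 = $24
Total cost: $40 + $24 = $64
Total weight: 14 lbs
Average: $64 / 14 = $4.5714... ≈ $4.57/lb

$4.57/lb


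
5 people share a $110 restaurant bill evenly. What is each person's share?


Total bill: $110
Number of people: 5
Each pays: $110 / 5 = $22

$22


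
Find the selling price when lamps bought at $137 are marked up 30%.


Calculate the markup amount:
30% of $137 = $41.10
Add to cost:
$137 + $41.10 = $178.10

$178.10


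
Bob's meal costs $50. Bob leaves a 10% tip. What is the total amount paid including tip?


Calculate the tip:
10% of $50 = $5
Add tip to meal cost:
$50 + $5 = $55

$55


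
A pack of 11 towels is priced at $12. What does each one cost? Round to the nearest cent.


Total cost: $12
Number of items: 11
Unit price: $12 / 11 = $1.0909... ≈ $1.09

$1.09


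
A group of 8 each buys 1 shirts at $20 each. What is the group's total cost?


Cost per person:
1 x $20 = $20
Group total:
8 x $20 = $160

$160


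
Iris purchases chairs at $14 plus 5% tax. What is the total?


Calculate the tax:
5% of $14 = $0.70
Add tax to price:
$14 + $0.70 = $14.70

$14.70


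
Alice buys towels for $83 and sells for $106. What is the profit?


Selling price = $106
Cost price = $83
Profit = selling price - cost price:
Profit = $106 - $83 = $23

$23


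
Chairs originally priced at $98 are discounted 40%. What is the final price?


Calculate the discount amount:
40% of $98 = $39.20
Subtract from original:
$98 - $39.20 = $58.80

$58.80


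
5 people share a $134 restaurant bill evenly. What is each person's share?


Total bill: $134
Number of people: 5
Each pays: $134 / 5 = $26.80

$26.80


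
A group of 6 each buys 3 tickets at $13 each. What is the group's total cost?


Cost per person:
3 x $13 = $39
Group total:
6 x $39 = $234

$234


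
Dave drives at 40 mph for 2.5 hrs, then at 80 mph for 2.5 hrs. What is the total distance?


Leg 1 distance:
40 x 2.5 = 100 miles
Leg 2 distance:
80 x 2.5 = 200 miles
Total distance:
100 + 200 = 300 miles

300 miles


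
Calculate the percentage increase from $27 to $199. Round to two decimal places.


Find the absolute change:
|199 - 27| = 172
Divide by original and multiply by 100:
172 / 27 x 100 = 637.0370...% ≈ 637.04%

637.04%


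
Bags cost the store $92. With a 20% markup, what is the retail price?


Calculate the markup amount:
20% of $92 = $18.40
Add to cost:
$92 + $18.40 = $110.40

$110.40


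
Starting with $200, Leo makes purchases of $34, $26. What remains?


Add up expenses:
$34 + $26 = $60
Subtract from budget:
$200 - $60 = $140

$140


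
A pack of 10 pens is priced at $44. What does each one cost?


Total cost: $44
Number of items: 10
Unit price: $44 / 10 = $4.40

$4.40


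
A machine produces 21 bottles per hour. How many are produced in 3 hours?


Production rate: 21 bottles per hour
Time: 3 hours
Total: 21 x 3 = 63 bottles

63 bottles


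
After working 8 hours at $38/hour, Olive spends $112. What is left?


Calculate earnings:
8 x $38 = $304
Subtract spending:
$304 - $112 = $192

$192


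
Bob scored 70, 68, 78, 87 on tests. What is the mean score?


Add the scores:
70 + 68 + 78 + 87 = 303
Divide by the number of tests:
303 / 4 = 75.75

75.75


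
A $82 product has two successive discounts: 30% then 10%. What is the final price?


First discount:
30% of $82 = $24.60
Price after first discount:
$82 - $24.60 = $57.40
Second discount:
10% of $57.40 = $5.74
Final price:
$57.40 - $5.74 = $51.66

$51.66


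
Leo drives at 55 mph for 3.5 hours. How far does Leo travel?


Use the formula: distance = speed x time
Speed = 55 mph, Time = 3.5 hours
55 x 3.5 = 192.5 miles

192.5 miles


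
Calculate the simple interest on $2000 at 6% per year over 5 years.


Use the formula I = P x R x T / 100
P x R x T = 2000 x 6 x 5 = 60000
I = 60000 / 100 = $600

$600


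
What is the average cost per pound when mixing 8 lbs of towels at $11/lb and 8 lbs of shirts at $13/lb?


Cost of towels:
8 x $11 = $88
Cost of shirts:
8 x $13 = $104
Total cost: $88 + $104 = $192
Total weight: 16 lbs
Average: $192 / 16 = $12/lb

$12/lb
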